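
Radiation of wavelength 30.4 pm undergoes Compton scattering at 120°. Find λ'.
34.0395 pm

Using the Compton formula: λ' = λ + λ_C(1 − cos θ)

For θ = 120°, cos θ = -1/2 (exact) = -0.5000, so:
1 − cos 120° = 1 − (-1/2) = 1.5000

Δλ = λ_C × 1.5000 = 2.4263 × 1.5000 = 3.6395 pm

λ' = 30.4 + 3.6395 = 34.0395 pm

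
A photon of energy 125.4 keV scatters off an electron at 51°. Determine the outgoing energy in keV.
114.9441 keV

First convert energy to wavelength:
λ = hc/E, with hc ≈ 1239.842 keV·pm (i.e. 1239.842 eV·nm)

For E = 125.4 keV = 125400 eV:
λ = 1239.842 keV·pm / 125.4 keV
λ = 9.8871 pm

Calculate the Compton shift:
Δλ = λ_C(1 - cos(51°)) = 2.4263 × 0.3707
Δλ = 0.8994 pm

Final wavelength:
λ' = 9.8871 + 0.8994 = 10.7865 pm

Final energy:
E' = hc/λ' = 1239.842 / 10.7865 = 114.9441 keV

(Intermediate values are shown rounded; full precision is carried through to the final answer.)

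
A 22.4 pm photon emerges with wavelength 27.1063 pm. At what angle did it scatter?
160.00°

First find the wavelength shift:
Δλ = λ' - λ = 27.1063 - 22.4 = 4.7063 pm

Using Δλ = λ_C(1 - cos θ), with λ_C = h/(m_e·c) ≈ 2.42631024 pm:
cos θ = 1 - Δλ/λ_C
cos θ = 1 - 4.7063/2.42631024
cos θ = -0.939694

θ = arccos(-0.939694)
θ = 160.00°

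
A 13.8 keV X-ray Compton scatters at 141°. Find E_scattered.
13.1680 keV

First convert energy to wavelength:
λ = hc/E, with hc ≈ 1239.842 keV·pm (i.e. 1239.842 eV·nm)

For E = 13.8 keV = 13800 eV:
λ = 1239.842 keV·pm / 13.8 keV
λ = 89.8436 pm

Calculate the Compton shift:
Δλ = λ_C(1 - cos(141°)) = 2.4263 × 1.7771
Δλ = 4.3119 pm

Final wavelength:
λ' = 89.8436 + 4.3119 = 94.1555 pm

Final energy:
E' = hc/λ' = 1239.842 / 94.1555 = 13.1680 keV

(Intermediate values are shown rounded; full precision is carried through to the final answer.)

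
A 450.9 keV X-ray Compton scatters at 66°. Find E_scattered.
295.9653 keV

First convert energy to wavelength:
λ = hc/E, with hc ≈ 1239.842 keV·pm (i.e. 1239.842 eV·nm)

For E = 450.9 keV = 450900 eV:
λ = 1239.842 keV·pm / 450.9 keV
λ = 2.7497 pm

Calculate the Compton shift:
Δλ = λ_C(1 - cos(66°)) = 2.4263 × 0.5933
Δλ = 1.4394 pm

Final wavelength:
λ' = 2.7497 + 1.4394 = 4.1891 pm

Final energy:
E' = hc/λ' = 1239.842 / 4.1891 = 295.9653 keV

(Intermediate values are shown rounded; full precision is carried through to the final answer.)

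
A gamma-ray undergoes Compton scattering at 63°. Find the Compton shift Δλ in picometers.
1.3248 pm

Using the Compton scattering formula:
Δλ = λ_C(1 - cos θ)

where λ_C = h/(m_e·c) ≈ 2.4263 pm is the Compton wavelength of an electron.

For θ = 63°:
cos(63°) = 0.4540
1 - cos(63°) = 0.5460

Δλ = 2.4263 × 0.5460
Δλ = 1.3248 pm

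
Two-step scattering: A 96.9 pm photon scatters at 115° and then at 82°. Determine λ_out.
102.4403 pm

Apply Compton shift twice:

First scattering at θ₁ = 115°:
Δλ₁ = λ_C(1 - cos(115°))
Δλ₁ = 2.4263 × 1.4226
Δλ₁ = 3.4517 pm

After first scattering:
λ₁ = 96.9 + 3.4517 = 100.3517 pm

Second scattering at θ₂ = 82°:
Δλ₂ = λ_C(1 - cos(82°))
Δλ₂ = 2.4263 × 0.8608
Δλ₂ = 2.0886 pm

Final wavelength:
λ₂ = 100.3517 + 2.0886 = 102.4403 pm

Total shift: Δλ_total = 3.4517 + 2.0886 = 5.5403 pm

(Intermediate values are shown rounded; full precision is carried through to the final answer.)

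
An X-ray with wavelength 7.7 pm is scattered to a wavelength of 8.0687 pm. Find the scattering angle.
32.00°

First find the wavelength shift:
Δλ = λ' - λ = 8.0687 - 7.7 = 0.3687 pm

Using Δλ = λ_C(1 - cos θ), with λ_C = h/(m_e·c) ≈ 2.42631024 pm:
cos θ = 1 - Δλ/λ_C
cos θ = 1 - 0.3687/2.42631024
cos θ = 0.848041

θ = arccos(0.848041)
θ = 32.00°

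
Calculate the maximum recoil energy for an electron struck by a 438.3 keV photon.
276.8911 keV

Maximum energy transfer occurs at θ = 180° (backscattering).

Initial photon: E₀ = 438.3 keV → λ₀ = 2.8288 pm

Maximum Compton shift (at 180°):
Δλ_max = 2λ_C = 2 × 2.4263 = 4.8526 pm

Final wavelength:
λ' = 2.8288 + 4.8526 = 7.6814 pm

Minimum photon energy (maximum energy to electron):
E'_min = hc/λ' = 161.4089 keV

Maximum electron kinetic energy:
K_max = E₀ - E'_min = 438.3000 - 161.4089 = 276.8911 keV

(Intermediate values are shown rounded; full precision is carried through to the final answer.)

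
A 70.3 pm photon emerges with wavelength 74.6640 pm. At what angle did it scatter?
143.00°

First find the wavelength shift:
Δλ = λ' - λ = 74.6640 - 70.3 = 4.3640 pm

Using Δλ = λ_C(1 - cos θ), with λ_C = h/(m_e·c) ≈ 2.42631024 pm:
cos θ = 1 - Δλ/λ_C
cos θ = 1 - 4.3640/2.42631024
cos θ = -0.798616

θ = arccos(-0.798616)
θ = 143.00°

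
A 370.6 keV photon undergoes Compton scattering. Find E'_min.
151.2349 keV (at θ = 180°)

The scattered photon has minimum energy when its wavelength is maximum, i.e., when the Compton shift Δλ = λ_C(1 − cos θ) is maximum. This occurs at θ = 180° (backscattering), giving Δλ_max = 2λ_C = 4.8526 pm.

Initial wavelength: λ₀ = hc/E₀ = 3.3455 pm
Maximum final wavelength: λ'_max = λ₀ + 2λ_C = 3.3455 + 4.8526 = 8.1981 pm
Minimum final energy: E'_min = hc/λ'_max = 151.2349 keV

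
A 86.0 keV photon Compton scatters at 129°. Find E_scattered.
67.4927 keV

First convert energy to wavelength:
λ = hc/E, with hc ≈ 1239.842 keV·pm (i.e. 1239.842 eV·nm)

For E = 86.0 keV = 86000 eV:
λ = 1239.842 keV·pm / 86.0 keV
λ = 14.4168 pm

Calculate the Compton shift:
Δλ = λ_C(1 - cos(129°)) = 2.4263 × 1.6293
Δλ = 3.9532 pm

Final wavelength:
λ' = 14.4168 + 3.9532 = 18.3700 pm

Final energy:
E' = hc/λ' = 1239.842 / 18.3700 = 67.4927 keV

(Intermediate values are shown rounded; full precision is carried through to the final answer.)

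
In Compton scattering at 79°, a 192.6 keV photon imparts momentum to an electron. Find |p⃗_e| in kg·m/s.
1.1712e-22 kg·m/s

The electron is initially at rest, so by conservation of momentum:
p⃗_e = p⃗₀ − p⃗'  (incident photon momentum minus scattered photon momentum)

Photon momentum magnitudes (p = h/λ = E/c):
λ₀ = hc/E₀ = 6.4374 pm → p₀ = h/λ₀ = 1.0293e-22 kg·m/s
Δλ = λ_C(1 − cos 79°) = 1.9633 pm
λ' = 8.4007 pm → p' = h/λ' = 7.8875e-23 kg·m/s

The scattered photon makes angle θ = 79° with the incident direction, so by the law of cosines:
|p⃗_e|² = p₀² + p'² − 2p₀p'cos θ
|p⃗_e|² = (1.0293e-22)² + (7.8875e-23)² − 2·1.0293e-22·7.8875e-23·cos(79°)
|p⃗_e| = 1.1712e-22 kg·m/s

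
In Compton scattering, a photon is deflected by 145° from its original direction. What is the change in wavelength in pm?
4.4138 pm

Using the Compton scattering formula:
Δλ = λ_C(1 - cos θ)

where λ_C = h/(m_e·c) ≈ 2.4263 pm is the Compton wavelength of an electron.

For θ = 145°:
cos(145°) = -0.8192
1 - cos(145°) = 1.8192

Δλ = 2.4263 × 1.8192
Δλ = 4.4138 pm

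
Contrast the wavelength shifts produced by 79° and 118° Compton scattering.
118° produces the larger shift by a factor of 1.816

Calculate both shifts using Δλ = λ_C(1 - cos θ):

For θ₁ = 79°:
Δλ₁ = 2.4263 × (1 - cos(79°))
Δλ₁ = 2.4263 × 0.8092
Δλ₁ = 1.9633 pm

For θ₂ = 118°:
Δλ₂ = 2.4263 × (1 - cos(118°))
Δλ₂ = 2.4263 × 1.4695
Δλ₂ = 3.5654 pm

The 118° angle produces the larger shift.
Ratio: 3.5654/1.9633 = 1.816

(Intermediate values are shown rounded; full precision is carried through to the final answer.)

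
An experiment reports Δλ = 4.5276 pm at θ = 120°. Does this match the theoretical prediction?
No, inconsistent

Calculate the expected shift for θ = 120°:

Δλ_expected = λ_C(1 - cos(120°))
Δλ_expected = 2.4263 × (1 - cos(120°))
Δλ_expected = 2.4263 × 1.5000
Δλ_expected = 3.6395 pm

Given shift: 4.5276 pm
Expected shift: 3.6395 pm
Difference: 0.8881 pm

The values do not match. The given shift corresponds to θ ≈ 150.0°, not 120°.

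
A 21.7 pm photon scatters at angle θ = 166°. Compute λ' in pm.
26.4805 pm

Using the Compton scattering formula:
λ' = λ + Δλ = λ + λ_C(1 - cos θ)

Given:
- Initial wavelength λ = 21.7 pm
- Scattering angle θ = 166°
- Compton wavelength λ_C ≈ 2.4263 pm

Calculate the shift:
Δλ = 2.4263 × (1 - cos(166°))
Δλ = 2.4263 × 1.9703
Δλ = 4.7805 pm

Final wavelength:
λ' = 21.7 + 4.7805 = 26.4805 pm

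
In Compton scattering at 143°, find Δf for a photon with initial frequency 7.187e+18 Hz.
6.807e+17 Hz (decrease)

Convert frequency to wavelength (c = 299792458 m/s):
λ₀ = c/f₀ = 299792458/7.187e+18 = 4.1713157e-11 m = 41.7132 pm

Calculate Compton shift:
Δλ = λ_C(1 - cos(143°)) = 4.3640 pm

Final wavelength:
λ' = λ₀ + Δλ = 41.7132 + 4.3640 = 46.0772 pm

Final frequency:
f' = c/λ' = 299792458/4.6077205e-11 = 6.5063074e+18 Hz

Frequency shift (decrease):
Δf = f₀ - f' = 7.187e+18 - 6.5063074e+18 = 6.807e+17 Hz

(Intermediate values are shown rounded; full precision is carried through to the final answer.)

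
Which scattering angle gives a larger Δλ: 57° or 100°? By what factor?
100° produces the larger shift by a factor of 2.577

Calculate both shifts using Δλ = λ_C(1 - cos θ):

For θ₁ = 57°:
Δλ₁ = 2.4263 × (1 - cos(57°))
Δλ₁ = 2.4263 × 0.4554
Δλ₁ = 1.1048 pm

For θ₂ = 100°:
Δλ₂ = 2.4263 × (1 - cos(100°))
Δλ₂ = 2.4263 × 1.1736
Δλ₂ = 2.8476 pm

The 100° angle produces the larger shift.
Ratio: 2.8476/1.1048 = 2.577

(Intermediate values are shown rounded; full precision is carried through to the final answer.)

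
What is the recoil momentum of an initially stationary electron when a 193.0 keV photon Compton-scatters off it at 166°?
1.6116e-22 kg·m/s

The electron is initially at rest, so by conservation of momentum:
p⃗_e = p⃗₀ − p⃗'  (incident photon momentum minus scattered photon momentum)

Photon momentum magnitudes (p = h/λ = E/c):
λ₀ = hc/E₀ = 6.4241 pm → p₀ = h/λ₀ = 1.0314e-22 kg·m/s
Δλ = λ_C(1 − cos 166°) = 4.7805 pm
λ' = 11.2046 pm → p' = h/λ' = 5.9137e-23 kg·m/s

The scattered photon makes angle θ = 166° with the incident direction, so by the law of cosines:
|p⃗_e|² = p₀² + p'² − 2p₀p'cos θ
|p⃗_e|² = (1.0314e-22)² + (5.9137e-23)² − 2·1.0314e-22·5.9137e-23·cos(166°)
|p⃗_e| = 1.6116e-22 kg·m/s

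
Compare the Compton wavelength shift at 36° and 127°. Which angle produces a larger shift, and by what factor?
127° produces the larger shift by a factor of 8.387

Calculate both shifts using Δλ = λ_C(1 - cos θ):

For θ₁ = 36°:
Δλ₁ = 2.4263 × (1 - cos(36°))
Δλ₁ = 2.4263 × 0.1910
Δλ₁ = 0.4634 pm

For θ₂ = 127°:
Δλ₂ = 2.4263 × (1 - cos(127°))
Δλ₂ = 2.4263 × 1.6018
Δλ₂ = 3.8865 pm

The 127° angle produces the larger shift.
Ratio: 3.8865/0.4634 = 8.387

(Intermediate values are shown rounded; full precision is carried through to the final answer.)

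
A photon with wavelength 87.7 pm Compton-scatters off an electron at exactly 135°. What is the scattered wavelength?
91.8420 pm

Using the Compton formula: λ' = λ + λ_C(1 − cos θ)

For θ = 135°, cos θ = -√2/2 (exact) ≈ -0.7071, so:
1 − cos 135° = 1 − (-√2/2) ≈ 1.7071

Δλ = λ_C × 1.7071 = 2.4263 × 1.7071 = 4.1420 pm

λ' = 87.7 + 4.1420 = 91.8420 pm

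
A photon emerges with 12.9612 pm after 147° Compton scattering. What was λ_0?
8.5000 pm

From λ' = λ + Δλ, we have λ = λ' - Δλ

First calculate the Compton shift:
Δλ = λ_C(1 - cos θ)
Δλ = 2.4263 × (1 - cos(147°))
Δλ = 2.4263 × 1.8387
Δλ = 4.4612 pm

Initial wavelength:
λ = λ' - Δλ
λ = 12.9612 - 4.4612
λ = 8.5000 pm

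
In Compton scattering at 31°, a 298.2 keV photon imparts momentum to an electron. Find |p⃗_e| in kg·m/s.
8.2749e-23 kg·m/s

The electron is initially at rest, so by conservation of momentum:
p⃗_e = p⃗₀ − p⃗'  (incident photon momentum minus scattered photon momentum)

Photon momentum magnitudes (p = h/λ = E/c):
λ₀ = hc/E₀ = 4.1578 pm → p₀ = h/λ₀ = 1.5937e-22 kg·m/s
Δλ = λ_C(1 − cos 31°) = 0.3466 pm
λ' = 4.5043 pm → p' = h/λ' = 1.4711e-22 kg·m/s

The scattered photon makes angle θ = 31° with the incident direction, so by the law of cosines:
|p⃗_e|² = p₀² + p'² − 2p₀p'cos θ
|p⃗_e|² = (1.5937e-22)² + (1.4711e-22)² − 2·1.5937e-22·1.4711e-22·cos(31°)
|p⃗_e| = 8.2749e-23 kg·m/s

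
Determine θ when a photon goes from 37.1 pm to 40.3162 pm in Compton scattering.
109.00°

First find the wavelength shift:
Δλ = λ' - λ = 40.3162 - 37.1 = 3.2162 pm

Using Δλ = λ_C(1 - cos θ), with λ_C = h/(m_e·c) ≈ 2.42631024 pm:
cos θ = 1 - Δλ/λ_C
cos θ = 1 - 3.2162/2.42631024
cos θ = -0.325552

θ = arccos(-0.325552)
θ = 109.00°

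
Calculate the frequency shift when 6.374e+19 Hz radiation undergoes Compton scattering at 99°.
2.382e+19 Hz (decrease)

Convert frequency to wavelength (c = 299792458 m/s):
λ₀ = c/f₀ = 299792458/6.374e+19 = 4.7033646e-12 m = 4.7034 pm

Calculate Compton shift:
Δλ = λ_C(1 - cos(99°)) = 2.8059 pm

Final wavelength:
λ' = λ₀ + Δλ = 4.7034 + 2.8059 = 7.5092 pm

Final frequency:
f' = c/λ' = 299792458/7.5092334e-12 = 3.9923178e+19 Hz

Frequency shift (decrease):
Δf = f₀ - f' = 6.374e+19 - 3.9923178e+19 = 2.382e+19 Hz

(Intermediate values are shown rounded; full precision is carried through to the final answer.)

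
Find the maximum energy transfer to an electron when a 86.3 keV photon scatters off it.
21.7896 keV

Maximum energy transfer occurs at θ = 180° (backscattering).

Initial photon: E₀ = 86.3 keV → λ₀ = 14.3667 pm

Maximum Compton shift (at 180°):
Δλ_max = 2λ_C = 2 × 2.4263 = 4.8526 pm

Final wavelength:
λ' = 14.3667 + 4.8526 = 19.2193 pm

Minimum photon energy (maximum energy to electron):
E'_min = hc/λ' = 64.5104 keV

Maximum electron kinetic energy:
K_max = E₀ - E'_min = 86.3000 - 64.5104 = 21.7896 keV

(Intermediate values are shown rounded; full precision is carried through to the final answer.)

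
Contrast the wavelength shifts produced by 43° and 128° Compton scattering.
128° produces the larger shift by a factor of 6.014

Calculate both shifts using Δλ = λ_C(1 - cos θ):

For θ₁ = 43°:
Δλ₁ = 2.4263 × (1 - cos(43°))
Δλ₁ = 2.4263 × 0.2686
Δλ₁ = 0.6518 pm

For θ₂ = 128°:
Δλ₂ = 2.4263 × (1 - cos(128°))
Δλ₂ = 2.4263 × 1.6157
Δλ₂ = 3.9201 pm

The 128° angle produces the larger shift.
Ratio: 3.9201/0.6518 = 6.014

(Intermediate values are shown rounded; full precision is carried through to the final answer.)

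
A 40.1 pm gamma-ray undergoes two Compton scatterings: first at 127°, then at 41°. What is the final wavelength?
44.5817 pm

Apply Compton shift twice:

First scattering at θ₁ = 127°:
Δλ₁ = λ_C(1 - cos(127°))
Δλ₁ = 2.4263 × 1.6018
Δλ₁ = 3.8865 pm

After first scattering:
λ₁ = 40.1 + 3.8865 = 43.9865 pm

Second scattering at θ₂ = 41°:
Δλ₂ = λ_C(1 - cos(41°))
Δλ₂ = 2.4263 × 0.2453
Δλ₂ = 0.5952 pm

Final wavelength:
λ₂ = 43.9865 + 0.5952 = 44.5817 pm

Total shift: Δλ_total = 3.8865 + 0.5952 = 4.4817 pm

(Intermediate values are shown rounded; full precision is carried through to the final answer.)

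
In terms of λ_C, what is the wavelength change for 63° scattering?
0.5460 λ_C

The Compton shift formula is:
Δλ = λ_C(1 - cos θ)

Dividing both sides by λ_C:
Δλ/λ_C = 1 - cos θ

For θ = 63°:
Δλ/λ_C = 1 - cos(63°)
Δλ/λ_C = 1 - 0.4540
Δλ/λ_C = 0.5460

This means the shift is 0.5460 × λ_C = 1.3248 pm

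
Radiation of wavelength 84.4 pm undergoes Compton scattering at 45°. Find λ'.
85.1106 pm

Using the Compton formula: λ' = λ + λ_C(1 − cos θ)

For θ = 45°, cos θ = √2/2 (exact) ≈ 0.7071, so:
1 − cos 45° = 1 − (√2/2) ≈ 0.2929

Δλ = λ_C × 0.2929 = 2.4263 × 0.2929 = 0.7106 pm

λ' = 84.4 + 0.7106 = 85.1106 pm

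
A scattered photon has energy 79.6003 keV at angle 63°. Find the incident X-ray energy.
87.0000 keV

Convert final energy to wavelength (hc ≈ 1239.842 keV·pm):
λ' = hc/E' = 1239.842 / 79.6003 = 15.5758 pm

Calculate the Compton shift:
Δλ = λ_C(1 - cos(63°))
Δλ = 2.4263 × (1 - cos(63°))
Δλ = 1.3248 pm

Initial wavelength:
λ = λ' - Δλ = 15.5758 - 1.3248 = 14.2511 pm

Initial energy:
E = hc/λ = 1239.842 / 14.2511 = 87.0000 keV

(Intermediate values are shown rounded; full precision is carried through to the final answer.)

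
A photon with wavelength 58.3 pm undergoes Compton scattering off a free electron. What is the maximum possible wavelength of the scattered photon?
63.1526 pm (at θ = 180°)

The Compton shift is Δλ = λ_C(1 − cos θ).

Since cos θ ranges from −1 to 1, the factor (1 − cos θ) ranges from 0 to 2; the maximum shift occurs at θ = 180° (backscattering):
Δλ_max = 2λ_C = 2 × 2.4263 pm = 4.8526 pm

Maximum scattered wavelength:
λ'_max = λ₀ + Δλ_max = 58.3 + 4.8526 = 63.1526 pm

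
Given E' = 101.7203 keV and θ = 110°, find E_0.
138.8000 keV

Convert final energy to wavelength (hc ≈ 1239.842 keV·pm):
λ' = hc/E' = 1239.842 / 101.7203 = 12.1887 pm

Calculate the Compton shift:
Δλ = λ_C(1 - cos(110°))
Δλ = 2.4263 × (1 - cos(110°))
Δλ = 3.2562 pm

Initial wavelength:
λ = λ' - Δλ = 12.1887 - 3.2562 = 8.9326 pm

Initial energy:
E = hc/λ = 1239.842 / 8.9326 = 138.8000 keV

(Intermediate values are shown rounded; full precision is carried through to the final answer.)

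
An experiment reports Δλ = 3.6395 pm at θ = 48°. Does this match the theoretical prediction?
No, inconsistent

Calculate the expected shift for θ = 48°:

Δλ_expected = λ_C(1 - cos(48°))
Δλ_expected = 2.4263 × (1 - cos(48°))
Δλ_expected = 2.4263 × 0.3309
Δλ_expected = 0.8028 pm

Given shift: 3.6395 pm
Expected shift: 0.8028 pm
Difference: 2.8367 pm

The values do not match. The given shift corresponds to θ ≈ 120.0°, not 48°.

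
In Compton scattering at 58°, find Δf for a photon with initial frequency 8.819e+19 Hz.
2.216e+19 Hz (decrease)

Convert frequency to wavelength (c = 299792458 m/s):
λ₀ = c/f₀ = 299792458/8.819e+19 = 3.3993929e-12 m = 3.3994 pm

Calculate Compton shift:
Δλ = λ_C(1 - cos(58°)) = 1.1406 pm

Final wavelength:
λ' = λ₀ + Δλ = 3.3994 + 1.1406 = 4.5400 pm

Final frequency:
f' = c/λ' = 299792458/4.5399546e-12 = 6.6034242e+19 Hz

Frequency shift (decrease):
Δf = f₀ - f' = 8.819e+19 - 6.6034242e+19 = 2.216e+19 Hz

(Intermediate values are shown rounded; full precision is carried through to the final answer.)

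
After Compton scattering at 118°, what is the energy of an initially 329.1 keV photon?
169.0825 keV

First convert energy to wavelength:
λ = hc/E, with hc ≈ 1239.842 keV·pm (i.e. 1239.842 eV·nm)

For E = 329.1 keV = 329100 eV:
λ = 1239.842 keV·pm / 329.1 keV
λ = 3.7674 pm

Calculate the Compton shift:
Δλ = λ_C(1 - cos(118°)) = 2.4263 × 1.4695
Δλ = 3.5654 pm

Final wavelength:
λ' = 3.7674 + 3.5654 = 7.3328 pm

Final energy:
E' = hc/λ' = 1239.842 / 7.3328 = 169.0825 keV

(Intermediate values are shown rounded; full precision is carried through to the final answer.)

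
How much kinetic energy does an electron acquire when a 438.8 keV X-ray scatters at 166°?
275.7932 keV

By energy conservation: K_e = E_initial - E_final

First find the scattered photon energy:
Initial wavelength: λ = hc/E = 2.8255 pm
Compton shift: Δλ = λ_C(1 - cos(166°)) = 4.7805 pm
Final wavelength: λ' = 2.8255 + 4.7805 = 7.6061 pm
Final photon energy: E' = hc/λ' = 163.0068 keV

Electron kinetic energy:
K_e = E - E' = 438.8000 - 163.0068 = 275.7932 keV

(Intermediate values are shown rounded; full precision is carried through to the final answer.)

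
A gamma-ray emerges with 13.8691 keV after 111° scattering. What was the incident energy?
14.4000 keV

Convert final energy to wavelength (hc ≈ 1239.842 keV·pm):
λ' = hc/E' = 1239.842 / 13.8691 = 89.3960 pm

Calculate the Compton shift:
Δλ = λ_C(1 - cos(111°))
Δλ = 2.4263 × (1 - cos(111°))
Δλ = 3.2958 pm

Initial wavelength:
λ = λ' - Δλ = 89.3960 - 3.2958 = 86.1002 pm

Initial energy:
E = hc/λ = 1239.842 / 86.1002 = 14.4000 keV

(Intermediate values are shown rounded; full precision is carried through to the final answer.)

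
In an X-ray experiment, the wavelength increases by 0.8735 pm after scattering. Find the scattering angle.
50.21°

From the Compton formula Δλ = λ_C(1 - cos θ), we can solve for θ:

cos θ = 1 - Δλ/λ_C

Given:
- Δλ = 0.8735 pm
- λ_C = h/(m_e·c) ≈ 2.42631024 pm

cos θ = 1 - 0.8735/2.42631024
cos θ = 1 - 0.360012
cos θ = 0.639988

θ = arccos(0.639988)
θ = 50.21°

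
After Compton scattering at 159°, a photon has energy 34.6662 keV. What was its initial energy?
39.9001 keV

Convert final energy to wavelength (hc ≈ 1239.842 keV·pm):
λ' = hc/E' = 1239.842 / 34.6662 = 35.7652 pm

Calculate the Compton shift:
Δλ = λ_C(1 - cos(159°))
Δλ = 2.4263 × (1 - cos(159°))
Δλ = 4.6915 pm

Initial wavelength:
λ = λ' - Δλ = 35.7652 - 4.6915 = 31.0737 pm

Initial energy:
E = hc/λ = 1239.842 / 31.0737 = 39.9001 keV

(Intermediate values are shown rounded; full precision is carried through to the final answer.)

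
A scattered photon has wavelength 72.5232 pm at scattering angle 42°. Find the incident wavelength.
71.9000 pm

From λ' = λ + Δλ, we have λ = λ' - Δλ

First calculate the Compton shift:
Δλ = λ_C(1 - cos θ)
Δλ = 2.4263 × (1 - cos(42°))
Δλ = 2.4263 × 0.2569
Δλ = 0.6232 pm

Initial wavelength:
λ = λ' - Δλ
λ = 72.5232 - 0.6232
λ = 71.9000 pm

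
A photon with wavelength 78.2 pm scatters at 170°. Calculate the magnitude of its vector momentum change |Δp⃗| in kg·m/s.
1.6392e-23 kg·m/s

Photon momentum magnitude is p = h/λ.

Initial momentum:
p₀ = h/λ = 6.6261e-34/7.8200e-11 = 8.4732e-24 kg·m/s

After scattering:
λ' = λ + Δλ = 78.2 + 4.8158 = 83.0158 pm
p' = h/λ' = 6.6261e-34/8.3016e-11 = 7.9817e-24 kg·m/s

Momentum is a vector; the scattered photon's direction makes angle θ = 170° with the incident direction. The magnitude of the vector change Δp⃗ = p⃗₀ − p⃗' is found from the law of cosines:
|Δp⃗|² = p₀² + p'² − 2p₀p'cos θ
|Δp⃗|² = (8.4732e-24)² + (7.9817e-24)² − 2·8.4732e-24·7.9817e-24·cos(170°)
|Δp⃗| = 1.6392e-23 kg·m/s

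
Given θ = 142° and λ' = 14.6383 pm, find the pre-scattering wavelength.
10.3000 pm

From λ' = λ + Δλ, we have λ = λ' - Δλ

First calculate the Compton shift:
Δλ = λ_C(1 - cos θ)
Δλ = 2.4263 × (1 - cos(142°))
Δλ = 2.4263 × 1.7880
Δλ = 4.3383 pm

Initial wavelength:
λ = λ' - Δλ
λ = 14.6383 - 4.3383
λ = 10.3000 pm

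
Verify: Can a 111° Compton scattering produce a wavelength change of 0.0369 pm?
No, inconsistent

Calculate the expected shift for θ = 111°:

Δλ_expected = λ_C(1 - cos(111°))
Δλ_expected = 2.4263 × (1 - cos(111°))
Δλ_expected = 2.4263 × 1.3584
Δλ_expected = 3.2958 pm

Given shift: 0.0369 pm
Expected shift: 3.2958 pm
Difference: 3.2590 pm

The values do not match. The given shift corresponds to θ ≈ 10.0°, not 111°.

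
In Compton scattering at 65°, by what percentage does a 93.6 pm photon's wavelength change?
1.4967%

Calculate the Compton shift:
Δλ = λ_C(1 - cos(65°))
Δλ = 2.4263 × (1 - cos(65°))
Δλ = 2.4263 × 0.5774
Δλ = 1.4009 pm

Percentage change:
(Δλ/λ₀) × 100 = (1.4009/93.6) × 100
= 1.4967%

(Intermediate values are shown rounded; full precision is carried through to the final answer.)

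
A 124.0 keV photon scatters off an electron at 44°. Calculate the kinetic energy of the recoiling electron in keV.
7.9066 keV

By energy conservation: K_e = E_initial - E_final

First find the scattered photon energy:
Initial wavelength: λ = hc/E = 9.9987 pm
Compton shift: Δλ = λ_C(1 - cos(44°)) = 0.6810 pm
Final wavelength: λ' = 9.9987 + 0.6810 = 10.6797 pm
Final photon energy: E' = hc/λ' = 116.0934 keV

Electron kinetic energy:
K_e = E - E' = 124.0000 - 116.0934 = 7.9066 keV

(Intermediate values are shown rounded; full precision is carried through to the final answer.)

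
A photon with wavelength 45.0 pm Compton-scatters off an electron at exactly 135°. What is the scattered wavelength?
49.1420 pm

Using the Compton formula: λ' = λ + λ_C(1 − cos θ)

For θ = 135°, cos θ = -√2/2 (exact) ≈ -0.7071, so:
1 − cos 135° = 1 − (-√2/2) ≈ 1.7071

Δλ = λ_C × 1.7071 = 2.4263 × 1.7071 = 4.1420 pm

λ' = 45.0 + 4.1420 = 49.1420 pm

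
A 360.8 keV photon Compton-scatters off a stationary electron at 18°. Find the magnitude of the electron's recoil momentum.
5.9661e-23 kg·m/s

The electron is initially at rest, so by conservation of momentum:
p⃗_e = p⃗₀ − p⃗'  (incident photon momentum minus scattered photon momentum)

Photon momentum magnitudes (p = h/λ = E/c):
λ₀ = hc/E₀ = 3.4364 pm → p₀ = h/λ₀ = 1.9282e-22 kg·m/s
Δλ = λ_C(1 − cos 18°) = 0.1188 pm
λ' = 3.5551 pm → p' = h/λ' = 1.8638e-22 kg·m/s

The scattered photon makes angle θ = 18° with the incident direction, so by the law of cosines:
|p⃗_e|² = p₀² + p'² − 2p₀p'cos θ
|p⃗_e|² = (1.9282e-22)² + (1.8638e-22)² − 2·1.9282e-22·1.8638e-22·cos(18°)
|p⃗_e| = 5.9661e-23 kg·m/s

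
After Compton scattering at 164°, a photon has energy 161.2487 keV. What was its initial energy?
423.1001 keV

Convert final energy to wavelength (hc ≈ 1239.842 keV·pm):
λ' = hc/E' = 1239.842 / 161.2487 = 7.6890 pm

Calculate the Compton shift:
Δλ = λ_C(1 - cos(164°))
Δλ = 2.4263 × (1 - cos(164°))
Δλ = 4.7586 pm

Initial wavelength:
λ = λ' - Δλ = 7.6890 - 4.7586 = 2.9304 pm

Initial energy:
E = hc/λ = 1239.842 / 2.9304 = 423.1001 keV

(Intermediate values are shown rounded; full precision is carried through to the final answer.)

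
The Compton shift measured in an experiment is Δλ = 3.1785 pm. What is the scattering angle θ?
108.06°

From the Compton formula Δλ = λ_C(1 - cos θ), we can solve for θ:

cos θ = 1 - Δλ/λ_C

Given:
- Δλ = 3.1785 pm
- λ_C = h/(m_e·c) ≈ 2.42631024 pm

cos θ = 1 - 3.1785/2.42631024
cos θ = 1 - 1.310014
cos θ = -0.310014

θ = arccos(-0.310014)
θ = 108.06°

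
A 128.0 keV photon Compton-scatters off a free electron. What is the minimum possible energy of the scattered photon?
85.2776 keV (at θ = 180°)

The scattered photon has minimum energy when its wavelength is maximum, i.e., when the Compton shift Δλ = λ_C(1 − cos θ) is maximum. This occurs at θ = 180° (backscattering), giving Δλ_max = 2λ_C = 4.8526 pm.

Initial wavelength: λ₀ = hc/E₀ = 9.6863 pm
Maximum final wavelength: λ'_max = λ₀ + 2λ_C = 9.6863 + 4.8526 = 14.5389 pm
Minimum final energy: E'_min = hc/λ'_max = 85.2776 keV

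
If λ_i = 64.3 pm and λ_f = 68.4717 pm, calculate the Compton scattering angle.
136.00°

First find the wavelength shift:
Δλ = λ' - λ = 68.4717 - 64.3 = 4.1717 pm

Using Δλ = λ_C(1 - cos θ), with λ_C = h/(m_e·c) ≈ 2.42631024 pm:
cos θ = 1 - Δλ/λ_C
cos θ = 1 - 4.1717/2.42631024
cos θ = -0.719360

θ = arccos(-0.719360)
θ = 136.00°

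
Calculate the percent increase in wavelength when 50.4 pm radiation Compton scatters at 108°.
6.3017%

Calculate the Compton shift:
Δλ = λ_C(1 - cos(108°))
Δλ = 2.4263 × (1 - cos(108°))
Δλ = 2.4263 × 1.3090
Δλ = 3.1761 pm

Percentage change:
(Δλ/λ₀) × 100 = (3.1761/50.4) × 100
= 6.3017%

(Intermediate values are shown rounded; full precision is carried through to the final answer.)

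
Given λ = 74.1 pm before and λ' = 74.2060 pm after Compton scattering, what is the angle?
17.00°

First find the wavelength shift:
Δλ = λ' - λ = 74.2060 - 74.1 = 0.1060 pm

Using Δλ = λ_C(1 - cos θ), with λ_C = h/(m_e·c) ≈ 2.42631024 pm:
cos θ = 1 - Δλ/λ_C
cos θ = 1 - 0.1060/2.42631024
cos θ = 0.956312

θ = arccos(0.956312)
θ = 17.00°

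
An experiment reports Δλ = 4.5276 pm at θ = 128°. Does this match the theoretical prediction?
No, inconsistent

Calculate the expected shift for θ = 128°:

Δλ_expected = λ_C(1 - cos(128°))
Δλ_expected = 2.4263 × (1 - cos(128°))
Δλ_expected = 2.4263 × 1.6157
Δλ_expected = 3.9201 pm

Given shift: 4.5276 pm
Expected shift: 3.9201 pm
Difference: 0.6075 pm

The values do not match. The given shift corresponds to θ ≈ 150.0°, not 128°.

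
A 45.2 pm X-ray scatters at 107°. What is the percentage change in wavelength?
6.9374%

Calculate the Compton shift:
Δλ = λ_C(1 - cos(107°))
Δλ = 2.4263 × (1 - cos(107°))
Δλ = 2.4263 × 1.2924
Δλ = 3.1357 pm

Percentage change:
(Δλ/λ₀) × 100 = (3.1357/45.2) × 100
= 6.9374%

(Intermediate values are shown rounded; full precision is carried through to the final answer.)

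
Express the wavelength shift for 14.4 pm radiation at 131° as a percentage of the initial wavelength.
27.9036%

Calculate the Compton shift:
Δλ = λ_C(1 - cos(131°))
Δλ = 2.4263 × (1 - cos(131°))
Δλ = 2.4263 × 1.6561
Δλ = 4.0181 pm

Percentage change:
(Δλ/λ₀) × 100 = (4.0181/14.4) × 100
= 27.9036%

(Intermediate values are shown rounded; full precision is carried through to the final answer.)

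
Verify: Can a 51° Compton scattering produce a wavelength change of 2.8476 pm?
No, inconsistent

Calculate the expected shift for θ = 51°:

Δλ_expected = λ_C(1 - cos(51°))
Δλ_expected = 2.4263 × (1 - cos(51°))
Δλ_expected = 2.4263 × 0.3707
Δλ_expected = 0.8994 pm

Given shift: 2.8476 pm
Expected shift: 0.8994 pm
Difference: 1.9483 pm

The values do not match. The given shift corresponds to θ ≈ 100.0°, not 51°.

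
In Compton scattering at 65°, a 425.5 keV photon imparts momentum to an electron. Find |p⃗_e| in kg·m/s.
2.1396e-22 kg·m/s

The electron is initially at rest, so by conservation of momentum:
p⃗_e = p⃗₀ − p⃗'  (incident photon momentum minus scattered photon momentum)

Photon momentum magnitudes (p = h/λ = E/c):
λ₀ = hc/E₀ = 2.9138 pm → p₀ = h/λ₀ = 2.2740e-22 kg·m/s
Δλ = λ_C(1 − cos 65°) = 1.4009 pm
λ' = 4.3148 pm → p' = h/λ' = 1.5357e-22 kg·m/s

The scattered photon makes angle θ = 65° with the incident direction, so by the law of cosines:
|p⃗_e|² = p₀² + p'² − 2p₀p'cos θ
|p⃗_e|² = (2.2740e-22)² + (1.5357e-22)² − 2·2.2740e-22·1.5357e-22·cos(65°)
|p⃗_e| = 2.1396e-22 kg·m/s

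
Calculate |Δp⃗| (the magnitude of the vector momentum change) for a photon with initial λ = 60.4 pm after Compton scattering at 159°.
2.0796e-23 kg·m/s

Photon momentum magnitude is p = h/λ.

Initial momentum:
p₀ = h/λ = 6.6261e-34/6.0400e-11 = 1.0970e-23 kg·m/s

After scattering:
λ' = λ + Δλ = 60.4 + 4.6915 = 65.0915 pm
p' = h/λ' = 6.6261e-34/6.5091e-11 = 1.0180e-23 kg·m/s

Momentum is a vector; the scattered photon's direction makes angle θ = 159° with the incident direction. The magnitude of the vector change Δp⃗ = p⃗₀ − p⃗' is found from the law of cosines:
|Δp⃗|² = p₀² + p'² − 2p₀p'cos θ
|Δp⃗|² = (1.0970e-23)² + (1.0180e-23)² − 2·1.0970e-23·1.0180e-23·cos(159°)
|Δp⃗| = 2.0796e-23 kg·m/s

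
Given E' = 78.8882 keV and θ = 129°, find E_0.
105.4000 keV

Convert final energy to wavelength (hc ≈ 1239.842 keV·pm):
λ' = hc/E' = 1239.842 / 78.8882 = 15.7164 pm

Calculate the Compton shift:
Δλ = λ_C(1 - cos(129°))
Δλ = 2.4263 × (1 - cos(129°))
Δλ = 3.9532 pm

Initial wavelength:
λ = λ' - Δλ = 15.7164 - 3.9532 = 11.7632 pm

Initial energy:
E = hc/λ = 1239.842 / 11.7632 = 105.4000 keV

(Intermediate values are shown rounded; full precision is carried through to the final answer.)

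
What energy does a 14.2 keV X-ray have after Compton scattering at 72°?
13.9325 keV

First convert energy to wavelength:
λ = hc/E, with hc ≈ 1239.842 keV·pm (i.e. 1239.842 eV·nm)

For E = 14.2 keV = 14200 eV:
λ = 1239.842 keV·pm / 14.2 keV
λ = 87.3128 pm

Calculate the Compton shift:
Δλ = λ_C(1 - cos(72°)) = 2.4263 × 0.6910
Δλ = 1.6765 pm

Final wavelength:
λ' = 87.3128 + 1.6765 = 88.9894 pm

Final energy:
E' = hc/λ' = 1239.842 / 88.9894 = 13.9325 keV

(Intermediate values are shown rounded; full precision is carried through to the final answer.)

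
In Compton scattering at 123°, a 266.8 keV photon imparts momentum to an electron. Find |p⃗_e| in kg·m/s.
1.9703e-22 kg·m/s

The electron is initially at rest, so by conservation of momentum:
p⃗_e = p⃗₀ − p⃗'  (incident photon momentum minus scattered photon momentum)

Photon momentum magnitudes (p = h/λ = E/c):
λ₀ = hc/E₀ = 4.6471 pm → p₀ = h/λ₀ = 1.4259e-22 kg·m/s
Δλ = λ_C(1 − cos 123°) = 3.7478 pm
λ' = 8.3949 pm → p' = h/λ' = 7.8930e-23 kg·m/s

The scattered photon makes angle θ = 123° with the incident direction, so by the law of cosines:
|p⃗_e|² = p₀² + p'² − 2p₀p'cos θ
|p⃗_e|² = (1.4259e-22)² + (7.8930e-23)² − 2·1.4259e-22·7.8930e-23·cos(123°)
|p⃗_e| = 1.9703e-22 kg·m/s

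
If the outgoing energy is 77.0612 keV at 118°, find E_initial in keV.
99.0000 keV

Convert final energy to wavelength (hc ≈ 1239.842 keV·pm):
λ' = hc/E' = 1239.842 / 77.0612 = 16.0891 pm

Calculate the Compton shift:
Δλ = λ_C(1 - cos(118°))
Δλ = 2.4263 × (1 - cos(118°))
Δλ = 3.5654 pm

Initial wavelength:
λ = λ' - Δλ = 16.0891 - 3.5654 = 12.5237 pm

Initial energy:
E = hc/λ = 1239.842 / 12.5237 = 99.0000 keV

(Intermediate values are shown rounded; full precision is carried through to the final answer.)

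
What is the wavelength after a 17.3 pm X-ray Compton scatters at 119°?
20.9026 pm

Using the Compton scattering formula:
λ' = λ + Δλ = λ + λ_C(1 - cos θ)

Given:
- Initial wavelength λ = 17.3 pm
- Scattering angle θ = 119°
- Compton wavelength λ_C ≈ 2.4263 pm

Calculate the shift:
Δλ = 2.4263 × (1 - cos(119°))
Δλ = 2.4263 × 1.4848
Δλ = 3.6026 pm

Final wavelength:
λ' = 17.3 + 3.6026 = 20.9026 pm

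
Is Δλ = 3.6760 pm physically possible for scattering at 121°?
Yes, consistent

Calculate the expected shift for θ = 121°:

Δλ_expected = λ_C(1 - cos(121°))
Δλ_expected = 2.4263 × (1 - cos(121°))
Δλ_expected = 2.4263 × 1.5150
Δλ_expected = 3.6760 pm

Given shift: 3.6760 pm
Expected shift: 3.6760 pm
Difference: 0.0000 pm

The values match. This is consistent with Compton scattering at the stated angle.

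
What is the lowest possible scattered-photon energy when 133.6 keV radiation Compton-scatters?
87.7275 keV (at θ = 180°)

The scattered photon has minimum energy when its wavelength is maximum, i.e., when the Compton shift Δλ = λ_C(1 − cos θ) is maximum. This occurs at θ = 180° (backscattering), giving Δλ_max = 2λ_C = 4.8526 pm.

Initial wavelength: λ₀ = hc/E₀ = 9.2803 pm
Maximum final wavelength: λ'_max = λ₀ + 2λ_C = 9.2803 + 4.8526 = 14.1329 pm
Minimum final energy: E'_min = hc/λ'_max = 87.7275 keV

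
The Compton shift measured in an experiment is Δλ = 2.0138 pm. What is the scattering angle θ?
80.21°

From the Compton formula Δλ = λ_C(1 - cos θ), we can solve for θ:

cos θ = 1 - Δλ/λ_C

Given:
- Δλ = 2.0138 pm
- λ_C = h/(m_e·c) ≈ 2.42631024 pm

cos θ = 1 - 2.0138/2.42631024
cos θ = 1 - 0.829985
cos θ = 0.170015

θ = arccos(0.170015)
θ = 80.21°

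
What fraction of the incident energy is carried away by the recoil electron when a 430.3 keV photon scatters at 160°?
0.6203 (or 62.03%)

Calculate initial and final photon energies:

Initial: E₀ = 430.3 keV → λ₀ = 2.8813 pm
Compton shift: Δλ = 4.7063 pm
Final wavelength: λ' = 7.5876 pm
Final energy: E' = 163.4029 keV

Fractional energy loss:
(E₀ - E')/E₀ = (430.3000 - 163.4029)/430.3000
= 266.8971/430.3000
= 0.6203
= 62.03%

(Intermediate values are shown rounded; full precision is carried through to the final answer.)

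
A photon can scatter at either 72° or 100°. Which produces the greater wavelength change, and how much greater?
100° produces the larger shift by a factor of 1.699

Calculate both shifts using Δλ = λ_C(1 - cos θ):

For θ₁ = 72°:
Δλ₁ = 2.4263 × (1 - cos(72°))
Δλ₁ = 2.4263 × 0.6910
Δλ₁ = 1.6765 pm

For θ₂ = 100°:
Δλ₂ = 2.4263 × (1 - cos(100°))
Δλ₂ = 2.4263 × 1.1736
Δλ₂ = 2.8476 pm

The 100° angle produces the larger shift.
Ratio: 2.8476/1.6765 = 1.699

(Intermediate values are shown rounded; full precision is carried through to the final answer.)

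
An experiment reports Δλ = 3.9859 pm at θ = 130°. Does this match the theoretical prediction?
Yes, consistent

Calculate the expected shift for θ = 130°:

Δλ_expected = λ_C(1 - cos(130°))
Δλ_expected = 2.4263 × (1 - cos(130°))
Δλ_expected = 2.4263 × 1.6428
Δλ_expected = 3.9859 pm

Given shift: 3.9859 pm
Expected shift: 3.9859 pm
Difference: 0.0000 pm

The values match. This is consistent with Compton scattering at the stated angle.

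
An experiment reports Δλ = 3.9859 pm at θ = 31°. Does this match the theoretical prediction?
No, inconsistent

Calculate the expected shift for θ = 31°:

Δλ_expected = λ_C(1 - cos(31°))
Δλ_expected = 2.4263 × (1 - cos(31°))
Δλ_expected = 2.4263 × 0.1428
Δλ_expected = 0.3466 pm

Given shift: 3.9859 pm
Expected shift: 0.3466 pm
Difference: 3.6394 pm

The values do not match. The given shift corresponds to θ ≈ 130.0°, not 31°.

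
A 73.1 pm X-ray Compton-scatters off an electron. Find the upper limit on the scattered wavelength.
77.9526 pm (at θ = 180°)

The Compton shift is Δλ = λ_C(1 − cos θ).

Since cos θ ranges from −1 to 1, the factor (1 − cos θ) ranges from 0 to 2; the maximum shift occurs at θ = 180° (backscattering):
Δλ_max = 2λ_C = 2 × 2.4263 pm = 4.8526 pm

Maximum scattered wavelength:
λ'_max = λ₀ + Δλ_max = 73.1 + 4.8526 = 77.9526 pm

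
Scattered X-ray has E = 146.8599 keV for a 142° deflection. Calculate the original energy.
302.1001 keV

Convert final energy to wavelength (hc ≈ 1239.842 keV·pm):
λ' = hc/E' = 1239.842 / 146.8599 = 8.4423 pm

Calculate the Compton shift:
Δλ = λ_C(1 - cos(142°))
Δλ = 2.4263 × (1 - cos(142°))
Δλ = 4.3383 pm

Initial wavelength:
λ = λ' - Δλ = 8.4423 - 4.3383 = 4.1041 pm

Initial energy:
E = hc/λ = 1239.842 / 4.1041 = 302.1001 keV

(Intermediate values are shown rounded; full precision is carried through to the final answer.)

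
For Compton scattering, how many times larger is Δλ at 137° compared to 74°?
137° produces the larger shift by a factor of 2.390

Calculate both shifts using Δλ = λ_C(1 - cos θ):

For θ₁ = 74°:
Δλ₁ = 2.4263 × (1 - cos(74°))
Δλ₁ = 2.4263 × 0.7244
Δλ₁ = 1.7575 pm

For θ₂ = 137°:
Δλ₂ = 2.4263 × (1 - cos(137°))
Δλ₂ = 2.4263 × 1.7314
Δλ₂ = 4.2008 pm

The 137° angle produces the larger shift.
Ratio: 4.2008/1.7575 = 2.390

(Intermediate values are shown rounded; full precision is carried through to the final answer.)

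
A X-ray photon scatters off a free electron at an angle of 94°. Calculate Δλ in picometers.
2.5956 pm

Using the Compton scattering formula:
Δλ = λ_C(1 - cos θ)

where λ_C = h/(m_e·c) ≈ 2.4263 pm is the Compton wavelength of an electron.

For θ = 94°:
cos(94°) = -0.0698
1 - cos(94°) = 1.0698

Δλ = 2.4263 × 1.0698
Δλ = 2.5956 pm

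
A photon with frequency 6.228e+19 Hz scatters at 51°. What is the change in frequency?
9.805e+18 Hz (decrease)

Convert frequency to wavelength (c = 299792458 m/s):
λ₀ = c/f₀ = 299792458/6.228e+19 = 4.8136233e-12 m = 4.8136 pm

Calculate Compton shift:
Δλ = λ_C(1 - cos(51°)) = 0.8994 pm

Final wavelength:
λ' = λ₀ + Δλ = 4.8136 + 0.8994 = 5.7130 pm

Final frequency:
f' = c/λ' = 299792458/5.7130070e-12 = 5.2475423e+19 Hz

Frequency shift (decrease):
Δf = f₀ - f' = 6.228e+19 - 5.2475423e+19 = 9.805e+18 Hz

(Intermediate values are shown rounded; full precision is carried through to the final answer.)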